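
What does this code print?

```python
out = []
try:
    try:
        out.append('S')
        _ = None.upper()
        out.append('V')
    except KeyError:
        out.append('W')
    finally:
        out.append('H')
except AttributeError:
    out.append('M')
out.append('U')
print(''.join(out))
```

Execution trace: 'S' (inner try body) → 'H' (inner finally) → 'M' (outer except AttributeError) → 'U' (after the try/except). Output: SHMU

Answer: SHMU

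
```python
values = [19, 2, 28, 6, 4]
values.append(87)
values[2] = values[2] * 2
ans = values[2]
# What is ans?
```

Trace:
`values = [19, 2, 28, 6, 4]` → values = [19, 2, 28, 6, 4]
`values.append(87)` → values = [19, 2, 28, 6, 4, 87]
`values[2] = values[2] * 2` → values = [19, 2, 56, 6, 4, 87]
`ans = values[2]` → ans = 56
So ans = 56

Answer: 56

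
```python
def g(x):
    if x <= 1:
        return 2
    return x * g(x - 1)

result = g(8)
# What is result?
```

g(8) = 8 * 7 * 6 * 5 * 4 * 3 * 2 * 2 = 80640

Answer: 80640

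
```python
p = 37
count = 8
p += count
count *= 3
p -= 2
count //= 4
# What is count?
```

Trace:
`p = 37` → p = 37
`count = 8` → count = 8
`p += count` → p = 45
`count *= 3` → count = 24
`p -= 2` → p = 43
`count //= 4` → count = 6
So count = 6

Answer: 6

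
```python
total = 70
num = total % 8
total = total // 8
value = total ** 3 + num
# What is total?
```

Trace:
`total = 70` → total = 70
`num = total % 8` → num = 6
`total = total // 8` → total = 8
`value = total ** 3 + num` → value = 518
So total = 8

Answer: 8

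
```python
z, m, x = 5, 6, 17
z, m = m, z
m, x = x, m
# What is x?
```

Trace:
`z, m, x = 5, 6, 17` → z = 5; m = 6; x = 17
`z, m = m, z` → z = 6; m = 5
`m, x = x, m` → m = 17; x = 5
So x = 5

Answer: 5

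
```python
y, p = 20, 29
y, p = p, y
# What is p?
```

Trace:
`y, p = 20, 29` → y = 20; p = 29
`y, p = p, y` → y = 29; p = 20
So p = 20

Answer: 20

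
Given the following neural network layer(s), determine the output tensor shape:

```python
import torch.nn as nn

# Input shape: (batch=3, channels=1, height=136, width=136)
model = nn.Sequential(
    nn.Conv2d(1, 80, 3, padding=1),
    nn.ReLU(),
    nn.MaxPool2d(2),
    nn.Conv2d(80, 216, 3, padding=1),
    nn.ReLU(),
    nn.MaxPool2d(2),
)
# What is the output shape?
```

Input: (3, 1, 136, 136) -> after first Conv2d: (3, 80, 136, 136) -> after first MaxPool2d: (3, 80, 68, 68) -> after second Conv2d: (3, 216, 68, 68) -> Output: (3, 216, 34, 34)

Answer: (3, 216, 34, 34)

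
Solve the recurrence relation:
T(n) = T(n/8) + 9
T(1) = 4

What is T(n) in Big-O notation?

Each step divides n by 8 and adds 9. After log_8(n) steps we reach T(1)=4. So T(n) = 9·log_8(n) + 4 = O(log n).

Answer: O(log n)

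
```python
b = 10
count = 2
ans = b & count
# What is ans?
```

Trace:
`b = 10` → b = 10
`count = 2` → count = 2
`ans = b & count` → ans = 2
So ans = 2

Answer: 2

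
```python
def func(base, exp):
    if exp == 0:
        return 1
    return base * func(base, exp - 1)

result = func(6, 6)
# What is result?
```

func(6, 6) = 6 * 6 * 6 * 6 * 6 * 6 = 46656

Answer: 46656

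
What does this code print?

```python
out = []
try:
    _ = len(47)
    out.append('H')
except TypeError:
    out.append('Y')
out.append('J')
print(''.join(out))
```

Execution trace: 'Y' (except TypeError) → 'J' (after the try/except). Output: YJ

Answer: YJ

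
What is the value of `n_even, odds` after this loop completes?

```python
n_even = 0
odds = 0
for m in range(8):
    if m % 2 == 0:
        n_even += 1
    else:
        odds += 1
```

Count evens and odds in range(8)
`n_even, odds` takes the values: (0, 0) → (1, 0) → (1, 1) → (2, 1) → (2, 2) → (3, 2) → (3, 3) → (4, 3) → (4, 4)

Answer: 4, 4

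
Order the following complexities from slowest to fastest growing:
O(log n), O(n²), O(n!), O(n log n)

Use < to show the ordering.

Ordered by growth rate: O(log n) < O(n log n) < O(n²) < O(n!)

Answer: O(log n) < O(n log n) < O(n²) < O(n!)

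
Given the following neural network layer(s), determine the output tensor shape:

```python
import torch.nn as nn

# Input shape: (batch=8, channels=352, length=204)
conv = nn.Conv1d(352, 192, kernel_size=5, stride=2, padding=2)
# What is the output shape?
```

Input: (8, 352, 204) -> Output: (8, 192, 102)

Answer: (8, 192, 102)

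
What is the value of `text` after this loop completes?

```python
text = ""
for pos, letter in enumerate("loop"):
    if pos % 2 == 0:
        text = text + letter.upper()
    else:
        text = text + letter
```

Uppercase even positions in 'loop'
`text` takes the values: "" → "L" → "Lo" → "LoO" → "LoOp"

Answer: "LoOp"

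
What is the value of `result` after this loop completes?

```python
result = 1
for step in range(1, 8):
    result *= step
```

7! = 5040
`result` takes the values: 1 → 2 → 6 → 24 → 120 → 720 → 5040

Answer: 5040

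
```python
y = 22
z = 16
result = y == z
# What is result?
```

Trace:
`y = 22` → y = 22
`z = 16` → z = 16
`result = y == z` → result = False
So result = False

Answer: False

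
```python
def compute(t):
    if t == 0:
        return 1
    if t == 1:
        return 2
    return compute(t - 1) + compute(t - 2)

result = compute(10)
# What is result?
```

Build up from base cases: compute(0)=1, compute(1)=2, compute(2)=3, compute(3)=5, compute(4)=8, compute(5)=13, compute(6)=21, ..., compute(10)=144

Answer: 144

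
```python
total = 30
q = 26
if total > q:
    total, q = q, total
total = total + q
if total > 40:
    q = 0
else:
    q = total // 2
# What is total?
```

Trace:
`total = 30` → total = 30
`q = 26` → q = 26
`if total > q: ...` → total > q is True → total = 26; q = 30
`total = total + q` → total = 56
`if total > 40: ...` → total > 40 is True → q = 0
So total = 56

Answer: 56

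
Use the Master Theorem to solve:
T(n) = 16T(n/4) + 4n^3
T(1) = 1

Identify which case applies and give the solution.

a=16, b=4, f(n)=4n^3. log_4(16) = 2. Since c=3 > 2 and the regularity condition holds (16(n/4)^3 = (16/4^3)n^3 with 16/4^3 < 1), Case 3 applies: T(n) = Θ(f(n)) = O(n^3).

Answer: O(n^3) - Case 3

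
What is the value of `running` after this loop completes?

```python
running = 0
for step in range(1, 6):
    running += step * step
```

Sum of squares 1² to 5² = 55
`running` takes the values: 0 → 1 → 5 → 14 → 30 → 55

Answer: 55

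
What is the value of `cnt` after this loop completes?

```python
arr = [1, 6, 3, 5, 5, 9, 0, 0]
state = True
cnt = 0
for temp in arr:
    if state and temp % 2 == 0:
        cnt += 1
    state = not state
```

Count even values at even positions
`cnt` takes the values: 0 → 1

Answer: 1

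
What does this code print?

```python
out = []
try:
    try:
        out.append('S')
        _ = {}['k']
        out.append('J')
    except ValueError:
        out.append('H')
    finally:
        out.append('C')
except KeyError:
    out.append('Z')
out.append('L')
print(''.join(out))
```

Execution trace: 'S' (try body) → 'C' (finally) → 'Z' (outer except KeyError) → 'L' (after the try/except). Output: SCZL

Answer: SCZL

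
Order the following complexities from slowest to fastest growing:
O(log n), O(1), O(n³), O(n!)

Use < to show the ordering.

Ordered by growth rate: O(1) < O(log n) < O(n³) < O(n!)

Answer: O(1) < O(log n) < O(n³) < O(n!)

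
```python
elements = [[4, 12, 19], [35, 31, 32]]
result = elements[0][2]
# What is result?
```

Trace:
`elements = [[4, 12, 19], [35, 31, 32]]` → elements = [[4, 12, 19], [35, 31, 32]]
`result = elements[0][2]` → result = 19
So result = 19

Answer: 19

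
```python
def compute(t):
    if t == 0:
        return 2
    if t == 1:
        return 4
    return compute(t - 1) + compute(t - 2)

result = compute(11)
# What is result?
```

Build up from base cases: compute(0)=2, compute(1)=4, compute(2)=6, compute(3)=10, compute(4)=16, compute(5)=26, compute(6)=42, ..., compute(11)=466

Answer: 466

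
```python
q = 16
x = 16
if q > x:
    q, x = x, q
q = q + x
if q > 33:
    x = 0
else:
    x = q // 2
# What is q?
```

Trace:
`q = 16` → q = 16
`x = 16` → x = 16
`if q > x: ...` → q > x is False → no variable changes
`q = q + x` → q = 32
`if q > 33: ...` → q > 33 is False, take else branch → no variable changes
So q = 32

Answer: 32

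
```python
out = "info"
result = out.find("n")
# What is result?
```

Trace:
`out = "info"` → out = 'info'
`result = out.find("n")` → result = 1
So result = 1

Answer: 1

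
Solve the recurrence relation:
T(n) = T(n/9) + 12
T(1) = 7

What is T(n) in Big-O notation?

Each step divides n by 9 and adds 12. After log_9(n) steps we reach T(1)=7. So T(n) = 12·log_9(n) + 7 = O(log n).

Answer: O(log n)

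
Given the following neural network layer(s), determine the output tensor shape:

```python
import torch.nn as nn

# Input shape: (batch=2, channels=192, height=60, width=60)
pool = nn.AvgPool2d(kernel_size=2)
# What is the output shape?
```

Input: (2, 192, 60, 60) -> Output: (2, 192, 30, 30)

Answer: (2, 192, 30, 30)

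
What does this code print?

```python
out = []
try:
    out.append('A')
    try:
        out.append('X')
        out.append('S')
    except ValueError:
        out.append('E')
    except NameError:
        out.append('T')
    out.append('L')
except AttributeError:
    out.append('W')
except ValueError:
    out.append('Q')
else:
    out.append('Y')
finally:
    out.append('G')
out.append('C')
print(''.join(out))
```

Execution trace: 'A' (try body) → 'X' (inner try body) → 'S' (inner try body, no exception) → 'L' (try body, no exception) → 'Y' (else) → 'G' (finally) → 'C' (after the try/except). Output: AXSLYGC

Answer: AXSLYGC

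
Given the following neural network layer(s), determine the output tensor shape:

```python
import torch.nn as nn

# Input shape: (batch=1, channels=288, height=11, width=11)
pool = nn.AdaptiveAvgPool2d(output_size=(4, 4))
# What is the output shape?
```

Input: (1, 288, 11, 11) -> Output: (1, 288, 4, 4)

Answer: (1, 288, 4, 4)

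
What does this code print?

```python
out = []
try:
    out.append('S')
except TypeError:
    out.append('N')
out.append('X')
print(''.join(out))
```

Execution trace: 'S' (try body, no exception) → 'X' (after the try/except). Output: SX

Answer: SX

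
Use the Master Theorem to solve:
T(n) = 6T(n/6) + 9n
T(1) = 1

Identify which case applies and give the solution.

a=6, b=6, f(n)=9n. log_6(6) = 1. Since c=1 = 1, Case 2 applies: T(n) = Θ(n^log_b(a) · log n) = O(n log n).

Answer: O(n log n) - Case 2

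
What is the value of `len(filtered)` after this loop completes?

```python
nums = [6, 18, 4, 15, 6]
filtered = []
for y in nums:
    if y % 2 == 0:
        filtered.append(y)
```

Count even numbers in [6, 18, 4, 15, 6]
`filtered` takes the values: [] → [6] → [6, 18] → [6, 18, 4] → [6, 18, 4, 6]
So `len(filtered)` = 4

Answer: 4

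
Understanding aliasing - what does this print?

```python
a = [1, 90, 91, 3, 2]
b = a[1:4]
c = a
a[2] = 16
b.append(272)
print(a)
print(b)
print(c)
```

Key concept: slice vs alias.
Step by step:
`a = [1, 90, 91, 3, 2]` → a = [1, 90, 91, 3, 2]
`b = a[1:4]` → b = [90, 91, 3]
`c = a` → c = [1, 90, 91, 3, 2] (same object as a)
`a[2] = 16` → a = [1, 90, 16, 3, 2] (same object as c); c = [1, 90, 16, 3, 2] (same object as a)
`b.append(272)` → b = [90, 91, 3, 272]
`print(a)` → prints [1, 90, 16, 3, 2]
`print(b)` → prints [90, 91, 3, 272]
`print(c)` → prints [1, 90, 16, 3, 2]

Answer:
[1, 90, 16, 3, 2]
[90, 91, 3, 272]
[1, 90, 16, 3, 2]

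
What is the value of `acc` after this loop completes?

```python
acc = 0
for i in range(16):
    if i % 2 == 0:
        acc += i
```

Sum of even numbers 0 to 15
`acc` takes the values: 0 → 2 → 6 → 12 → 20 → 30 → 42 → 56

Answer: 56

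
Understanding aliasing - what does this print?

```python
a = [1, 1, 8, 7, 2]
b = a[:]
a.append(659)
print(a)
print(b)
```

Key concept: slice [:] creates copy.
Step by step:
`a = [1, 1, 8, 7, 2]` → a = [1, 1, 8, 7, 2]
`b = a[:]` → b = [1, 1, 8, 7, 2]
`a.append(659)` → a = [1, 1, 8, 7, 2, 659]
`print(a)` → prints [1, 1, 8, 7, 2, 659]
`print(b)` → prints [1, 1, 8, 7, 2]

Answer:
[1, 1, 8, 7, 2, 659]
[1, 1, 8, 7, 2]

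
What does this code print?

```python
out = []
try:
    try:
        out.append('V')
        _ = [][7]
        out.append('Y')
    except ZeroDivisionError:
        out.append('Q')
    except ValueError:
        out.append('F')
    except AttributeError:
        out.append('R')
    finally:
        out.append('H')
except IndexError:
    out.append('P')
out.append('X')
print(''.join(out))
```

Execution trace: 'V' (try body) → 'H' (finally) → 'P' (outer except IndexError) → 'X' (after the try/except). Output: VHPX

Answer: VHPX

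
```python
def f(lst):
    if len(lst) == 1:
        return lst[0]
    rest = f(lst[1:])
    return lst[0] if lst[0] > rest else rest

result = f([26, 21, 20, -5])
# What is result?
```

Recursive max over [26, 21, 20, -5] = 26

Answer: 26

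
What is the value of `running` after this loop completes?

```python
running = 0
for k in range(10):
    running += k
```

Sum of 0 to 9 = 45
`running` takes the values: 0 → 1 → 3 → 6 → 10 → 15 → 21 → 28 → 36 → 45

Answer: 45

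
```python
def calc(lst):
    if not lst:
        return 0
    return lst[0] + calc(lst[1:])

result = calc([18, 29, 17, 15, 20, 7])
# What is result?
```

18 + 29 + 17 + 15 + 20 + 7 + 0 = 106

Answer: 106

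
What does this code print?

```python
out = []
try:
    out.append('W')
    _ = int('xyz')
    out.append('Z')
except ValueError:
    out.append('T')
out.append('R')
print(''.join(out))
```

Execution trace: 'W' (try body) → 'T' (except ValueError) → 'R' (after the try/except). Output: WTR

Answer: WTR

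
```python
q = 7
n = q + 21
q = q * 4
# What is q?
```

Trace:
`q = 7` → q = 7
`n = q + 21` → n = 28
`q = q * 4` → q = 28
So q = 28

Answer: 28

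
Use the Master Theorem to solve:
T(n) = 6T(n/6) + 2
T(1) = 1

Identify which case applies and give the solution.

a=6, b=6, f(n)=2. log_6(6) = 1. Since c=0 < 1, Case 1 applies: T(n) = Θ(n^log_b(a)) = O(n).

Answer: O(n) - Case 1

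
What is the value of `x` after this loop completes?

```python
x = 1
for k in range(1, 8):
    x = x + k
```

Start at 1, add 1 through 7
`x` takes the values: 1 → 2 → 4 → 7 → 11 → 16 → 22 → 29

Answer: 29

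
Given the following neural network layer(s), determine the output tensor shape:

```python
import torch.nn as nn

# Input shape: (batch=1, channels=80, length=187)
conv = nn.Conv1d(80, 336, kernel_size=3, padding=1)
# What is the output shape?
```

Input: (1, 80, 187) -> Output: (1, 336, 187)

Answer: (1, 336, 187)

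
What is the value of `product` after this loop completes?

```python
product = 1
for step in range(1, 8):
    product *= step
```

7! = 5040
`product` takes the values: 1 → 2 → 6 → 24 → 120 → 720 → 5040

Answer: 5040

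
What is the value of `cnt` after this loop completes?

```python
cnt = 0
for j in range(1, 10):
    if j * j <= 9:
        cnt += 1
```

Count numbers where j² ≤ 9
`cnt` takes the values: 0 → 1 → 2 → 3

Answer: 3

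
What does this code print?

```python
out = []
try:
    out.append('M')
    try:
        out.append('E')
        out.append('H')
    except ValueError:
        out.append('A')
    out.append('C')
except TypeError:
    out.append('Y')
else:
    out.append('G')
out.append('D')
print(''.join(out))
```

Execution trace: 'M' (try body) → 'E' (inner try body) → 'H' (inner try body, no exception) → 'C' (try body, no exception) → 'G' (else) → 'D' (after the try/except). Output: MEHCGD

Answer: MEHCGD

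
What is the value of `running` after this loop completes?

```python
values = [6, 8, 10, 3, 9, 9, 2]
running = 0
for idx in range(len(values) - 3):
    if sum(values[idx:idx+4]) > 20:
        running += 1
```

Count windows with sum > 20
`running` takes the values: 0 → 1 → 2 → 3 → 4

Answer: 4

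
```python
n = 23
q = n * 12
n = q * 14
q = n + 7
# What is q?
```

Trace:
`n = 23` → n = 23
`q = n * 12` → q = 276
`n = q * 14` → n = 3864
`q = n + 7` → q = 3871
So q = 3871

Answer: 3871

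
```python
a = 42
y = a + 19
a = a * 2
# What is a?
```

Trace:
`a = 42` → a = 42
`y = a + 19` → y = 61
`a = a * 2` → a = 84
So a = 84

Answer: 84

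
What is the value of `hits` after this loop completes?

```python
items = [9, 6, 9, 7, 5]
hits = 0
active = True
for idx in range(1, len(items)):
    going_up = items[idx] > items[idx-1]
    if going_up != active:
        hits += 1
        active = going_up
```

Count direction changes in [9, 6, 9, 7, 5]
`hits` takes the values: 0 → 1 → 2 → 3

Answer: 3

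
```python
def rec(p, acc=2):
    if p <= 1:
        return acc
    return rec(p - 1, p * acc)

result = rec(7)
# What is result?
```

Accumulator trace (n, acc): (7, 2) -> (6, 14) -> (5, 84) -> (4, 420) -> (3, 1680) -> (2, 5040) -> (1, 10080) -> return 10080

Answer: 10080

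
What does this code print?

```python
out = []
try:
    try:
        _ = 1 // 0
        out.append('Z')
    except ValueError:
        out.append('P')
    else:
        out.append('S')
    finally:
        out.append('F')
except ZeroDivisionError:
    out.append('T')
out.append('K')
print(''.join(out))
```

Execution trace: 'F' (inner finally) → 'T' (outer except ZeroDivisionError) → 'K' (after the try/except). Output: FTK

Answer: FTK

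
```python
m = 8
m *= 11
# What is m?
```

Trace:
`m = 8` → m = 8
`m *= 11` → m = 88
So m = 88

Answer: 88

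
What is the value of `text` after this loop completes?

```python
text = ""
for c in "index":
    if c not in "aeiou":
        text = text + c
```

Remove vowels from 'index'
`text` takes the values: "" → "n" → "nd" → "ndx"

Answer: "ndx"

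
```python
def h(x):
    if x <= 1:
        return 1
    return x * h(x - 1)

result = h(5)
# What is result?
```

h(5) = 5 * 4 * 3 * 2 * 1 = 120

Answer: 120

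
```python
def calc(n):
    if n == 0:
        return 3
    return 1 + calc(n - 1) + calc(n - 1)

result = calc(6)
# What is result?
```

calc(n) = 1 + 2·calc(n-1), calc(0)=3. Closed form: (3+1)·2^6 - 1 = 255.

Answer: 255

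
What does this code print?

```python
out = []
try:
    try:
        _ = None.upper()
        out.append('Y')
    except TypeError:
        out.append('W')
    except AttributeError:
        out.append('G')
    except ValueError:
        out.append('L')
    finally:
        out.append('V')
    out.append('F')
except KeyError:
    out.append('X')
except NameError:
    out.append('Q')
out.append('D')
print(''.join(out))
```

Execution trace: 'G' (inner except AttributeError) → 'V' (inner finally) → 'F' (try body, no exception) → 'D' (after the try/except). Output: GVFD

Answer: GVFD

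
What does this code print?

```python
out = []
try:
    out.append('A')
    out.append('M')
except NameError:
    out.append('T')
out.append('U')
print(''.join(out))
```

Execution trace: 'A' (try body) → 'M' (try body, no exception) → 'U' (after the try/except). Output: AMU

Answer: AMU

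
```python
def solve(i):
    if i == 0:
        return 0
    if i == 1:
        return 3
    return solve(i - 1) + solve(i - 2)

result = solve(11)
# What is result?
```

Build up from base cases: solve(0)=0, solve(1)=3, solve(2)=3, solve(3)=6, solve(4)=9, solve(5)=15, solve(6)=24, ..., solve(11)=267

Answer: 267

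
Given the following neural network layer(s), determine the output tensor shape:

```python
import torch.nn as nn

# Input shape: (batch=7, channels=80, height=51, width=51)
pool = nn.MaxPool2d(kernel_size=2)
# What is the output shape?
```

Input: (7, 80, 51, 51) -> Output: (7, 80, 25, 25)

Answer: (7, 80, 25, 25)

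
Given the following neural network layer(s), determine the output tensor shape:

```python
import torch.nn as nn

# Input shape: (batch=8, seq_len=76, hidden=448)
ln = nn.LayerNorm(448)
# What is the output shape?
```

Input: (8, 76, 448) -> Output: (8, 76, 448)

Answer: (8, 76, 448)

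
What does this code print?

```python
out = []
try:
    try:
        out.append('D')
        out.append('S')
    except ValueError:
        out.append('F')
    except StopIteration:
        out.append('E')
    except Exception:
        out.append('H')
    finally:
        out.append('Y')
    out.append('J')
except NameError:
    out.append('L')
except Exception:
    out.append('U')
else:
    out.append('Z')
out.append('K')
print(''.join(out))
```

Execution trace: 'D' (inner try body) → 'S' (inner try body, no exception) → 'Y' (inner finally) → 'J' (try body, no exception) → 'Z' (else) → 'K' (after the try/except). Output: DSYJZK

Answer: DSYJZK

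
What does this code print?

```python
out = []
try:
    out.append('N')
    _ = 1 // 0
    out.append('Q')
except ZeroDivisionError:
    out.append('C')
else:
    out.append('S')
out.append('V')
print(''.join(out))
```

Execution trace: 'N' (try body) → 'C' (except ZeroDivisionError) → 'V' (after the try/except). Output: NCV

Answer: NCV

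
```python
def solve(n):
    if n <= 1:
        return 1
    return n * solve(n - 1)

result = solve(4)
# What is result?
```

solve(4) = 4 * 3 * 2 * 1 = 24

Answer: 24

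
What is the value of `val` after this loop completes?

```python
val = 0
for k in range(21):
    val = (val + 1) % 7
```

Increment mod 7, 21 times = 0
`val` takes the values: 0 → 1 → 2 → 3 → 4 → 5 → 6 → 0 → 1 → 2 → 3 → 4 → 5 → 6 → 0 → 1 → 2 → 3 → 4 → 5 → 6 → 0

Answer: 0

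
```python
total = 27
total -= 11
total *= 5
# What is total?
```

Trace:
`total = 27` → total = 27
`total -= 11` → total = 16
`total *= 5` → total = 80
So total = 80

Answer: 80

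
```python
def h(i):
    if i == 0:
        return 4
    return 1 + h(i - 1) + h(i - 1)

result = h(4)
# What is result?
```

h(i) = 1 + 2·h(i-1), h(0)=4. Closed form: (4+1)·2^4 - 1 = 79.

Answer: 79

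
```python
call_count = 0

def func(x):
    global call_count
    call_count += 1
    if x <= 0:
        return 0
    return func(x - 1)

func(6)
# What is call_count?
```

Linear recursion stepping by 1: 7 calls from x=6 down to ≤0.

Answer: 7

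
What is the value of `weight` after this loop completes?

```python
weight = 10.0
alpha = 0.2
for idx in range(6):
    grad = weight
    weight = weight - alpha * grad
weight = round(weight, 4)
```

Gradient descent: w = 10.0 * (1 - 0.2)^6
`weight` takes the values: 10.0 → 8.0 → 6.4 → 5.12 → 4.096 → 3.2768 → 2.62144 → 2.6214

Answer: 2.6214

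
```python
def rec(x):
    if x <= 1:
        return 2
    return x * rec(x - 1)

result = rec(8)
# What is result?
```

rec(8) = 8 * 7 * 6 * 5 * 4 * 3 * 2 * 2 = 80640

Answer: 80640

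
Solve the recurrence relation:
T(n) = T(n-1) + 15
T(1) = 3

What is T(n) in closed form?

Unrolling: T(n) = T(1) + 15·(n-1) = 3 + 15(n-1) = 15n - 12.

Answer: T(n) = 15n - 12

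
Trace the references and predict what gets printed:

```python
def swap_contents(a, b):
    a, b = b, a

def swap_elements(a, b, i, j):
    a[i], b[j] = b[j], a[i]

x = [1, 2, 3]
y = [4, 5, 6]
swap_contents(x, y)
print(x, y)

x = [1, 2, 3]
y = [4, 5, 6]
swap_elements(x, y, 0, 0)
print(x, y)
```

Key concept: parameter rebinding vs mutation.
Step by step:
`x = [1, 2, 3]` → x = [1, 2, 3]
`y = [4, 5, 6]` → y = [4, 5, 6]
`swap_contents(x, y)` → no visible change to tracked variables
`print(x, y)` → prints [1, 2, 3] [4, 5, 6]
`x = [1, 2, 3]` → x = [1, 2, 3]
`y = [4, 5, 6]` → y = [4, 5, 6]
`swap_elements(x, y, 0, 0)` → x = [4, 2, 3]; y = [1, 5, 6]
`print(x, y)` → prints [4, 2, 3] [1, 5, 6]

Answer:
[1, 2, 3] [4, 5, 6]
[4, 2, 3] [1, 5, 6]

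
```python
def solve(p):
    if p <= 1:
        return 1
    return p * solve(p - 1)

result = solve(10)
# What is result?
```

solve(10) = 10 * 9 * 8 * 7 * 6 * 5 * 4 * 3 * 2 * 1 = 3628800

Answer: 3628800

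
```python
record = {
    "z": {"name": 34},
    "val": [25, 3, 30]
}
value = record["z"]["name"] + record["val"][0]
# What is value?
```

Trace:
`record = { ...` → record = {'z': {'name': 34}, 'val': [25, 3, 30]}
`value = record["z"]["name"] + record["val"][0]` → value = 59
So value = 59

Answer: 59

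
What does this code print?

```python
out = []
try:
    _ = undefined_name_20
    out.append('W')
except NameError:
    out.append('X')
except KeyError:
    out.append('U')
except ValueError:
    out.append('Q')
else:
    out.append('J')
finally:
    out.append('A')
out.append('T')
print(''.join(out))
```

Execution trace: 'X' (except NameError) → 'A' (finally) → 'T' (after the try/except). Output: XAT

Answer: XAT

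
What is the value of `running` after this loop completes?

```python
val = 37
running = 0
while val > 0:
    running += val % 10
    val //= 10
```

Sum digits of 37
`running` takes the values: 0 → 7 → 10

Answer: 10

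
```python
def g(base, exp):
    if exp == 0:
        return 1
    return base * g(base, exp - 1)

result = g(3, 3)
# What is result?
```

g(3, 3) = 3 * 3 * 3 = 27

Answer: 27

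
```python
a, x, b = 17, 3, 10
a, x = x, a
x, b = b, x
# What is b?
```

Trace:
`a, x, b = 17, 3, 10` → a = 17; x = 3; b = 10
`a, x = x, a` → a = 3; x = 17
`x, b = b, x` → x = 10; b = 17
So b = 17

Answer: 17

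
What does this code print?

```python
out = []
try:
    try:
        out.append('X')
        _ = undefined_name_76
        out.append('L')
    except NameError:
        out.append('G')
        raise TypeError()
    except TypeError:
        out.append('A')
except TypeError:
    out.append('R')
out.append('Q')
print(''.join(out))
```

Execution trace: 'X' (inner try body) → 'G' (inner except NameError) → 'R' (outer except TypeError) → 'Q' (after the try/except). Output: XGRQ

Answer: XGRQ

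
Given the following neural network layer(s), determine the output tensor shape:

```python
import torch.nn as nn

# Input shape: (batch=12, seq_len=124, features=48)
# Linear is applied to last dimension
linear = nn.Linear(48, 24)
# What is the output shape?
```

Input: (12, 124, 48) -> Output: (12, 124, 24)

Answer: (12, 124, 24)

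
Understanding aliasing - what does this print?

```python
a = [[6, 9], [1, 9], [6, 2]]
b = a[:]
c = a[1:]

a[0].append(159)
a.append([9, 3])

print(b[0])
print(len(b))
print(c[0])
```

Key concept: slice with nested mutation.
Step by step:
`a = [[6, 9], [1, 9], [6, 2]]` → a = [[6, 9], [1, 9], [6, 2]]
`b = a[:]` → b = [[6, 9], [1, 9], [6, 2]]
`c = a[1:]` → c = [[1, 9], [6, 2]]
`a[0].append(159)` → a = [[6, 9, 159], [1, 9], [6, 2]]; b = [[6, 9, 159], [1, 9], [6, 2]]
`a.append([9, 3])` → a = [[6, 9, 159], [1, 9], [6, 2], [9, 3]]
`print(b[0])` → prints [6, 9, 159]
`print(len(b))` → prints 3
`print(c[0])` → prints [1, 9]

Answer:
[6, 9, 159]
3
[1, 9]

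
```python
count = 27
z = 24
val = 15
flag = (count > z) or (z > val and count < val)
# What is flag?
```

Trace:
`count = 27` → count = 27
`z = 24` → z = 24
`val = 15` → val = 15
`flag = (count > z) or (z > val and count < val)` → flag = True
So flag = True

Answer: True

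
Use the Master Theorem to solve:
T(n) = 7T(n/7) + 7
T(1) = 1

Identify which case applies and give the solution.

a=7, b=7, f(n)=7. log_7(7) = 1. Since c=0 < 1, Case 1 applies: T(n) = Θ(n^log_b(a)) = O(n).

Answer: O(n) - Case 1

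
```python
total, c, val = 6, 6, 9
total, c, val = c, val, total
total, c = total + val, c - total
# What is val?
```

Trace:
`total, c, val = 6, 6, 9` → total = 6; c = 6; val = 9
`total, c, val = c, val, total` → total = 6; c = 9; val = 6
`total, c = total + val, c - total` → total = 12; c = 3
So val = 6

Answer: 6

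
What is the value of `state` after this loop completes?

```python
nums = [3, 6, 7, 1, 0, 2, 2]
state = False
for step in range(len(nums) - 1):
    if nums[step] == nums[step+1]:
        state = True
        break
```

Check consecutive duplicates in [3, 6, 7, 1, 0, 2, 2]
`state` takes the values: False → True

Answer: True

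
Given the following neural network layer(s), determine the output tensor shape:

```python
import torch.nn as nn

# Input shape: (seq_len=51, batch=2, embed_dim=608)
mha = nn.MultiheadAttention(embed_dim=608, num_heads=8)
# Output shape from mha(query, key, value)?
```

Input: (51, 2, 608) -> Output: (51, 2, 608)

Answer: (51, 2, 608)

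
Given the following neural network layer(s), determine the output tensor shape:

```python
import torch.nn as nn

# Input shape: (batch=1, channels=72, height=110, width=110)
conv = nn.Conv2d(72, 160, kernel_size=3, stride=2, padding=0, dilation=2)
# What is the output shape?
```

Input: (1, 72, 110, 110) -> Output: (1, 160, 53, 53)

Answer: (1, 160, 53, 53)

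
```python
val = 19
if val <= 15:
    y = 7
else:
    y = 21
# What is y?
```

Trace:
`val = 19` → val = 19
`if val <= 15: ...` → val <= 15 is False, take else branch → y = 21
So y = 21

Answer: 21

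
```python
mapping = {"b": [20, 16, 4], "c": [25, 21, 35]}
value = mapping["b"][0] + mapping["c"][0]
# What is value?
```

Trace:
`mapping = {"b": [20, 16, 4], "c": [25, 21, 35]}` → mapping = {'b': [20, 16, 4], 'c': [25, 21, 35]}
`value = mapping["b"][0] + mapping["c"][0]` → value = 45
So value = 45

Answer: 45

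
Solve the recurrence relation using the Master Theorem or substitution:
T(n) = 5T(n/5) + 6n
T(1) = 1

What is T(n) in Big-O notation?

By Master Theorem: a=5, b=5, f(n)=6n. Since log_5(5) = 1 and f(n) = Θ(n^1), Case 2 applies. T(n) = O(n log n).

Answer: O(n log n)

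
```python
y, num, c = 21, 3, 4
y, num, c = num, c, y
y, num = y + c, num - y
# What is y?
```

Trace:
`y, num, c = 21, 3, 4` → y = 21; num = 3; c = 4
`y, num, c = num, c, y` → y = 3; num = 4; c = 21
`y, num = y + c, num - y` → y = 24; num = 1
So y = 24

Answer: 24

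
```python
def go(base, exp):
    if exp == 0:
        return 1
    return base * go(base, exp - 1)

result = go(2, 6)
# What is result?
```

go(2, 6) = 2 * 2 * 2 * 2 * 2 * 2 = 64

Answer: 64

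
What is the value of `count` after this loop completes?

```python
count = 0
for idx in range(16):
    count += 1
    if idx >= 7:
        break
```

Loop breaks when idx reaches 7, count is 8
`count` takes the values: 0 → 1 → 2 → 3 → 4 → 5 → 6 → 7 → 8

Answer: 8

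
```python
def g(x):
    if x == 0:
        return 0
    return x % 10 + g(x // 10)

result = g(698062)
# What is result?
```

Sum of digits of 698062: 2 + 6 + 0 + 8 + 9 + 6 = 31

Answer: 31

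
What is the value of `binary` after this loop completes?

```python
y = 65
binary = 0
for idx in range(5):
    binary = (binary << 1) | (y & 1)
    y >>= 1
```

Reverse lowest 5 bits of 65
`binary` takes the values: 0 → 1 → 2 → 4 → 8 → 16

Answer: 16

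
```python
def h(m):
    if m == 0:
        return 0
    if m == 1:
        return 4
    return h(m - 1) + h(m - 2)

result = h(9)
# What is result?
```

Build up from base cases: h(0)=0, h(1)=4, h(2)=4, h(3)=8, h(4)=12, h(5)=20, h(6)=32, ..., h(9)=136

Answer: 136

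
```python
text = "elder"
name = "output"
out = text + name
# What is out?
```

Trace:
`text = "elder"` → text = 'elder'
`name = "output"` → name = 'output'
`out = text + name` → out = 'elderoutput'
So out = 'elderoutput'

Answer: 'elderoutput'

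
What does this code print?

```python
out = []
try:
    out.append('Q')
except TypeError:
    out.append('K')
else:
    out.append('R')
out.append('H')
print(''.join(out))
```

Execution trace: 'Q' (try body, no exception) → 'R' (else) → 'H' (after the try/except). Output: QRH

Answer: QRH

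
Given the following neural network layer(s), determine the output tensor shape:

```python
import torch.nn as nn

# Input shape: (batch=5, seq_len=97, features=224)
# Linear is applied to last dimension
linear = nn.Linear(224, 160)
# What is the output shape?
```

Input: (5, 97, 224) -> Output: (5, 97, 160)

Answer: (5, 97, 160)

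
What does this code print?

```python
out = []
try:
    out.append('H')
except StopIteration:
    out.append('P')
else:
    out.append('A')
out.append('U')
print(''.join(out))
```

Execution trace: 'H' (try body, no exception) → 'A' (else) → 'U' (after the try/except). Output: HAU

Answer: HAU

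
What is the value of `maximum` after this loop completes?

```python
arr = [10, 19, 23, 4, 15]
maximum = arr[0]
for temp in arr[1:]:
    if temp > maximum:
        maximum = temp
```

Maximum of [10, 19, 23, 4, 15]
`maximum` takes the values: 10 → 19 → 23

Answer: 23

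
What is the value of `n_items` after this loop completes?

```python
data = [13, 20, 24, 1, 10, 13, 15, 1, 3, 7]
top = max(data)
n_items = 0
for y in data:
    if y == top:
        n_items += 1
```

Count of max value 24 in [13, 20, 24, 1, 10, 13, 15, 1, 3, 7]
`n_items` takes the values: 0 → 1

Answer: 1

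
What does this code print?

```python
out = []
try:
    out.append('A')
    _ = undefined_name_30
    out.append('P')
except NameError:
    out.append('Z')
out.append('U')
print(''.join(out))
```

Execution trace: 'A' (try body) → 'Z' (except NameError) → 'U' (after the try/except). Output: AZU

Answer: AZU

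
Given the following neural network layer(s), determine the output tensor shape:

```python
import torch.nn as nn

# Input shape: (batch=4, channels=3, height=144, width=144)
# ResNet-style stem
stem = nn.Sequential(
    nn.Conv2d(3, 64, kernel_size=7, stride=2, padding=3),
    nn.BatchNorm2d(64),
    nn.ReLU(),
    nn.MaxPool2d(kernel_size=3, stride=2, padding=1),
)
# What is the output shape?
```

Input: (4, 3, 144, 144) -> after Conv2d 7x7 stride=2: (4, 64, 72, 72) -> Output: (4, 64, 36, 36)

Answer: (4, 64, 36, 36)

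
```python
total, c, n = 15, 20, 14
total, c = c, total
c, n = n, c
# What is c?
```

Trace:
`total, c, n = 15, 20, 14` → total = 15; c = 20; n = 14
`total, c = c, total` → total = 20; c = 15
`c, n = n, c` → c = 14; n = 15
So c = 14

Answer: 14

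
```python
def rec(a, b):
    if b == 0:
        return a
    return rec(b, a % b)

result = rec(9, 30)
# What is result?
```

rec(9, 30) -> rec(30, 9) -> rec(9, 3) -> rec(3, 0) -> 3

Answer: 3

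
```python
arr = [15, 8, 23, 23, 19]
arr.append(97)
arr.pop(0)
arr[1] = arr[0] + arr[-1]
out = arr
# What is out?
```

Trace:
`arr = [15, 8, 23, 23, 19]` → arr = [15, 8, 23, 23, 19]
`arr.append(97)` → arr = [15, 8, 23, 23, 19, 97]
`arr.pop(0)` → arr = [8, 23, 23, 19, 97]
`arr[1] = arr[0] + arr[-1]` → arr = [8, 105, 23, 19, 97]
`out = arr` → out = [8, 105, 23, 19, 97]
So out = [8, 105, 23, 19, 97]

Answer: [8, 105, 23, 19, 97]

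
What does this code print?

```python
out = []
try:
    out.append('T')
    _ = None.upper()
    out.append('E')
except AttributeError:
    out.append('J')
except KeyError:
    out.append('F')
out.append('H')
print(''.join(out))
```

Execution trace: 'T' (try body) → 'J' (except AttributeError) → 'H' (after the try/except). Output: TJH

Answer: TJH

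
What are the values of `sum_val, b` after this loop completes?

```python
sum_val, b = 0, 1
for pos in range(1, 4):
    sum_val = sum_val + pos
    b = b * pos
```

Sum and factorial of 1 to 3
`sum_val, b` takes the values: (0, 1) → (1, 1) → (3, 1) → (3, 2) → (6, 2) → (6, 6)

Answer: 6, 6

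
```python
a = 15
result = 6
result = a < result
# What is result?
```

Trace:
`a = 15` → a = 15
`result = 6` → result = 6
`result = a < result` → result = False
So result = False

Answer: False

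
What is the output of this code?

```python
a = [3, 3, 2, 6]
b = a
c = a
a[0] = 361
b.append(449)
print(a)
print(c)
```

Key concept: multiple aliases.
Step by step:
`a = [3, 3, 2, 6]` → a = [3, 3, 2, 6]
`b = a` → b = [3, 3, 2, 6] (same object as a)
`c = a` → c = [3, 3, 2, 6] (same object as a, b)
`a[0] = 361` → a = [361, 3, 2, 6] (same object as b, c); b = [361, 3, 2, 6] (same object as a, c); c = [361, 3, 2, 6] (same object as a, b)
`b.append(449)` → a = [361, 3, 2, 6, 449] (same object as b, c); b = [361, 3, 2, 6, 449] (same object as a, c); c = [361, 3, 2, 6, 449] (same object as a, b)
`print(a)` → prints [361, 3, 2, 6, 449]
`print(c)` → prints [361, 3, 2, 6, 449]

Answer:
[361, 3, 2, 6, 449]
[361, 3, 2, 6, 449]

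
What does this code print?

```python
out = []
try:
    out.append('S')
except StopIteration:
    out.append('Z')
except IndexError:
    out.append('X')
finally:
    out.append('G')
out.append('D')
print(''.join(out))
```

Execution trace: 'S' (try body, no exception) → 'G' (finally) → 'D' (after the try/except). Output: SGD

Answer: SGD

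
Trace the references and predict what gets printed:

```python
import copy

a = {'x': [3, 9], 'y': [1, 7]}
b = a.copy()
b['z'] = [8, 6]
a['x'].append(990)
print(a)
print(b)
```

Key concept: shallow copy of dict with mutable values.
Step by step:
`a = {'x': [3, 9], 'y': [1, 7]}` → a = {'x': [3, 9], 'y': [1, 7]}
`b = a.copy()` → b = {'x': [3, 9], 'y': [1, 7]}
`b['z'] = [8, 6]` → b = {'x': [3, 9], 'y': [1, 7], 'z': [8, 6]}
`a['x'].append(990)` → a = {'x': [3, 9, 990], 'y': [1, 7]}; b = {'x': [3, 9, 990], 'y': [1, 7], 'z': [8, 6]}
`print(a)` → prints {'x': [3, 9, 990], 'y': [1, 7]}
`print(b)` → prints {'x': [3, 9, 990], 'y': [1, 7], 'z': [8, 6]}

Answer:
{'x': [3, 9, 990], 'y': [1, 7]}
{'x': [3, 9, 990], 'y': [1, 7], 'z': [8, 6]}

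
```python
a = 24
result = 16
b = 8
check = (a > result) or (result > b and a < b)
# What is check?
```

Trace:
`a = 24` → a = 24
`result = 16` → result = 16
`b = 8` → b = 8
`check = (a > result) or (result > b and a < b)` → check = True
So check = True

Answer: True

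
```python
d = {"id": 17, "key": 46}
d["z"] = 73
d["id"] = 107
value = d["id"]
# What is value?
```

Trace:
`d = {"id": 17, "key": 46}` → d = {'id': 17, 'key': 46}
`d["z"] = 73` → d = {'id': 17, 'key': 46, 'z': 73}
`d["id"] = 107` → d = {'id': 107, 'key': 46, 'z': 73}
`value = d["id"]` → value = 107
So value = 107

Answer: 107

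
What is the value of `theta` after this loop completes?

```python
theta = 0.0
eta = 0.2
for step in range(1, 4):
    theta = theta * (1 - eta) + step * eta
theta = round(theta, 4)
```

Moving average with lr=0.2
`theta` takes the values: 0.0 → 0.2 → 0.56 → 1.048

Answer: 1.048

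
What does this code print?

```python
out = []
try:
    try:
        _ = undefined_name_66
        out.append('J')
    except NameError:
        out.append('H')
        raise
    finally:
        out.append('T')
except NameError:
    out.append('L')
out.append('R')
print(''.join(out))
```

Execution trace: 'H' (inner except NameError) → 'T' (inner finally) → 'L' (outer except NameError) → 'R' (after the try/except). Output: HTLR

Answer: HTLR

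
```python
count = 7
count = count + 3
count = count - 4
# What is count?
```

Trace:
`count = 7` → count = 7
`count = count + 3` → count = 10
`count = count - 4` → count = 6
So count = 6

Answer: 6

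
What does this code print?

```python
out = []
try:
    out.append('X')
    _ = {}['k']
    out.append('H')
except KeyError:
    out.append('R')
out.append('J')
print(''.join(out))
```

Execution trace: 'X' (try body) → 'R' (except KeyError) → 'J' (after the try/except). Output: XRJ

Answer: XRJ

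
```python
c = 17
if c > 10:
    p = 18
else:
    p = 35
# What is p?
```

Trace:
`c = 17` → c = 17
`if c > 10: ...` → c > 10 is True → p = 18
So p = 18

Answer: 18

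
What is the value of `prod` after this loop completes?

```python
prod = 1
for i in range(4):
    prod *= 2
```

2^4 = 16
`prod` takes the values: 1 → 2 → 4 → 8 → 16

Answer: 16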